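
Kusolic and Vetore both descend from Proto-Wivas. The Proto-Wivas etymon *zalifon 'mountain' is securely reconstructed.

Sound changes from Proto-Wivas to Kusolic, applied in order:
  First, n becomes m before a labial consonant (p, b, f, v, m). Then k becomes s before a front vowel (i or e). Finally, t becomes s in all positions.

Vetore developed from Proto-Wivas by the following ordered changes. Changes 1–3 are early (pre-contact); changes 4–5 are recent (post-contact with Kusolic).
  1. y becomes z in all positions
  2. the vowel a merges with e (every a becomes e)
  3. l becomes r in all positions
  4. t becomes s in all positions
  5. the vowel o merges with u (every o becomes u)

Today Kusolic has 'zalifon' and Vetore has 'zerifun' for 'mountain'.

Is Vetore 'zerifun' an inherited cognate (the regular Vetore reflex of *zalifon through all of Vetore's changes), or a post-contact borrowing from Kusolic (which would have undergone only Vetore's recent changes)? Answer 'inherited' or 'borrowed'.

If inherited, *zalifon would pass through all of Vetore's changes:
Vetore: *zalifon
  zalifon (rule 1 does not apply)
  zalifon → zelifon   [vowel merger]
  zelifon → zerifon   [unconditioned shift]
  zerifon (rule 4 does not apply)
  zerifon → zerifun   [vowel merger]
  giving Vetore zerifun.
If borrowed from Kusolic 'zalifon' after the early changes, it would undergo only the recent ones:
  rule 4 (unconditioned shift): no change (zalifon)
  rule 5 (vowel merger): zalifon → zalifun
  ⇒ as a loan: zalifun
Vetore 'zerifun' matches the inherited outcome exactly, so it is an inherited cognate, not a loan.

inherited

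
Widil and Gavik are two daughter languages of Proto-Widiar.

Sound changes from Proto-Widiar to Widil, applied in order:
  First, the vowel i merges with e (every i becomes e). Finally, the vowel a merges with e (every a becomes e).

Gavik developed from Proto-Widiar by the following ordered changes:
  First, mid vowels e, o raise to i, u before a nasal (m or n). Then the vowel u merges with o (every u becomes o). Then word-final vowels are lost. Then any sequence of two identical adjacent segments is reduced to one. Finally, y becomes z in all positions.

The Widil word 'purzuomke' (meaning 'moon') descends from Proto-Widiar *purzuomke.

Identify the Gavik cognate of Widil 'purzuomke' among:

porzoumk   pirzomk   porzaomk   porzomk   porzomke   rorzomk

Gavik: *purzuomke
  purzuomke → purzuumke   [pre-nasal raising]
  purzuumke → porzoomke   [vowel merger]
  porzoomke → porzoomk   [apocope]
  porzoomk → porzomk   [degemination]
  porzomk (rule 5 does not apply)
  giving Gavik porzomk.
Among the options, 'porzomk' alone shows every Gavik change applied in order.

porzomk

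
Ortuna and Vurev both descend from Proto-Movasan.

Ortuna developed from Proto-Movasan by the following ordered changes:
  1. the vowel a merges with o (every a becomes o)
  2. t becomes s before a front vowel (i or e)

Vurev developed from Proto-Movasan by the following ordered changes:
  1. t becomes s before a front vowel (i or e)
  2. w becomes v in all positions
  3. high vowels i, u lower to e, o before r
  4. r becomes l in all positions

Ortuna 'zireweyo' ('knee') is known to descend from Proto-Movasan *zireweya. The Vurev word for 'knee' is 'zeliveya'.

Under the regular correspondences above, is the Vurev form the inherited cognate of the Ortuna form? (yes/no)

Derive the expected Vurev reflex of *zireweya:
Vurev: *zireweya
  zireweya (rule 1 does not apply)
  zireweya → zireveya   [unconditioned shift]
  zireveya → zereveya   [pre-rhotic lowering]
  zereveya → zeleveya   [unconditioned shift]
  giving Vurev zeleveya.
The regular Vurev reflex would be 'zeleveya', but the attested form is 'zeliveya'. The correspondence is irregular, so they are not cognates (the Vurev form has a different source).

no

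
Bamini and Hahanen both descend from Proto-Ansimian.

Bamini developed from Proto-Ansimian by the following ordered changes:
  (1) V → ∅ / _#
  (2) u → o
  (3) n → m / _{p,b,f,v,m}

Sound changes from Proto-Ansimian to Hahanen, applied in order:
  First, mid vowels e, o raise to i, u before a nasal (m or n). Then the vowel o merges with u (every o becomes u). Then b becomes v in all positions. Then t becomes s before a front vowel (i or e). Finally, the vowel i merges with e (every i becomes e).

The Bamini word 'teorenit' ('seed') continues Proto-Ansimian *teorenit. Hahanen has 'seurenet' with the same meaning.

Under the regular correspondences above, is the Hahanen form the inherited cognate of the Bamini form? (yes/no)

Derive the expected Hahanen reflex of *teorenit:
Hahanen: *teorenit
  teorenit → teorinit   [pre-nasal raising]
  teorinit → teurinit   [vowel merger]
  teurinit (rule 3 does not apply)
  teurinit → seurinit   [palatalisation]
  seurinit → seurenet   [vowel merger]
  giving Hahanen seurenet.
Hahanen 'seurenet' matches the regular reflex exactly, so the pair is cognate.

yes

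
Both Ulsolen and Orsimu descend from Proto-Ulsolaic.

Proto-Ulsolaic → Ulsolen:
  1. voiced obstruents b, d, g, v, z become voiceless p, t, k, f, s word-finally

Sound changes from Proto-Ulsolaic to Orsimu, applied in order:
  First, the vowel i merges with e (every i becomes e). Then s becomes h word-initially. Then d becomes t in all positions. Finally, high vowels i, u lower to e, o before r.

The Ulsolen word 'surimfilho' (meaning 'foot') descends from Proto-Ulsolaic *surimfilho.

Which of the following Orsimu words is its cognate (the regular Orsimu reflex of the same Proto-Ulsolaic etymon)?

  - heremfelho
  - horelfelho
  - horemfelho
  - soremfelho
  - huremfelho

horemfelho

Orsimu: *surimfilho > suremfelho > huremfelho > horemfelho  (by vowel merger, debuccalisation, pre-rhotic lowering)
Among the options, 'horemfelho' alone shows every Orsimu change applied in order.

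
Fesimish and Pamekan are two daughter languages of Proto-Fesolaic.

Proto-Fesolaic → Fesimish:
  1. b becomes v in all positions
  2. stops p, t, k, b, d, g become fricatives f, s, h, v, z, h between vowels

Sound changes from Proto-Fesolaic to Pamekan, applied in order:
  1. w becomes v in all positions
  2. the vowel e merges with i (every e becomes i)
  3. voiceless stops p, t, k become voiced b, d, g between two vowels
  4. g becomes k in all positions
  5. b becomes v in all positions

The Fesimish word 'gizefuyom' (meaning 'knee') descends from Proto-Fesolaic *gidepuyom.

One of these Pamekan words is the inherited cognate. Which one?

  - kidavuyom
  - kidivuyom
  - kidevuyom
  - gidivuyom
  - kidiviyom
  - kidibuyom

kidivuyom

Pamekan: start from *gidepuyom.
  rule 1: no change — gidepuyom
  rule 2 (vowel merger): gidepuyom → gidipuyom
  rule 3 (intervocalic voicing): gidipuyom → gidibuyom
  rule 4 (unconditioned shift): gidibuyom → kidibuyom
  rule 5 (unconditioned shift): kidibuyom → kidivuyom
  ⇒ Pamekan kidivuyom
Only 'kidivuyom' matches the regular Pamekan development of *gidepuyom.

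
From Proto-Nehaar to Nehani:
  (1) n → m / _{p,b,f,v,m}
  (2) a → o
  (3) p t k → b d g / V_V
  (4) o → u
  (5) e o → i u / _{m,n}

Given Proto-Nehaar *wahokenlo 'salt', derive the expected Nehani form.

wuhuginlu

Nehani: *wahokenlo
  wahokenlo (rule 1 does not apply)
  wahokenlo → wohokenlo   [vowel merger]
  wohokenlo → wohogenlo   [intervocalic voicing]
  wohogenlo → wuhugenlu   [vowel merger]
  wuhugenlu → wuhuginlu   [pre-nasal raising]
  giving Nehani wuhuginlu.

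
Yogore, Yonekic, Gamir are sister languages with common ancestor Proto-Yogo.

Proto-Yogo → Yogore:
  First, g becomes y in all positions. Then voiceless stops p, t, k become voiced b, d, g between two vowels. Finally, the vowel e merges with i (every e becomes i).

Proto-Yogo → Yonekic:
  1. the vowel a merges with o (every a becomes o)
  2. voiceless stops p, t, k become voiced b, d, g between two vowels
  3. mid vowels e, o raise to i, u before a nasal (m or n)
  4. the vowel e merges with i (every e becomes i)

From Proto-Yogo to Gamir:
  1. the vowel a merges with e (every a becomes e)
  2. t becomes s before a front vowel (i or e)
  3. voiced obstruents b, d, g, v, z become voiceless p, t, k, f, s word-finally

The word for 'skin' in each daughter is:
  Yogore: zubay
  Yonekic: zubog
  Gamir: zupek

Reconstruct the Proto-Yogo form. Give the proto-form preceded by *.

Position 3: Yogore has b, Yonekic has b, Gamir has p. Taking the neighbouring segments as reconstructed: Yogore b could go back to *p or *b; Yonekic b could go back to *p or *b; Gamir p can only go back to *p — the one source consistent with every daughter is *p.
Position 4: Yogore has a, Yonekic has o, Gamir has e. Yogore preserves a here (none of its changes turn any other segment into a), so the proto-segment is *a.
This points to *zupag. Verify forward in each daughter:
Yogore: start from *zupag.
  rule 1 (unconditioned shift): zupag → zupay
  rule 2 (intervocalic voicing): zupay → zubay
  rule 3: no change — zubay
  ⇒ Yogore zubay
Yonekic: start from *zupag.
  rule 1 (vowel merger): zupag → zupog
  rule 2 (intervocalic voicing): zupog → zubog
  rule 3: no change — zubog
  rule 4: no change — zubog
  ⇒ Yonekic zubog
Gamir: *zupag
  zupag → zupeg   [vowel merger]
  zupeg (rule 2 does not apply)
  zupeg → zupek   [final devoicing]
  giving Gamir zupek.
No other proto-form is consistent with every reflex, so the reconstruction is *zupag.

*zupag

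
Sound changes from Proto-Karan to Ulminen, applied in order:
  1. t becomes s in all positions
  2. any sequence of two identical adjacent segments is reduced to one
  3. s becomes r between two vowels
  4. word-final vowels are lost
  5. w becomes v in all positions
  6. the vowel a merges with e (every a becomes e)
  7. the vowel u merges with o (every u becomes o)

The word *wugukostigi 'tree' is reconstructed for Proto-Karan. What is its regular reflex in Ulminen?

vogokorig

Ulminen: *wugukostigi
  wugukostigi → wugukossigi   [unconditioned shift]
  wugukossigi → wugukosigi   [degemination]
  wugukosigi → wugukorigi   [rhotacism]
  wugukorigi → wugukorig   [apocope]
  wugukorig → vugukorig   [unconditioned shift]
  vugukorig (rule 6 does not apply)
  vugukorig → vogokorig   [vowel merger]
  giving Ulminen vogokorig.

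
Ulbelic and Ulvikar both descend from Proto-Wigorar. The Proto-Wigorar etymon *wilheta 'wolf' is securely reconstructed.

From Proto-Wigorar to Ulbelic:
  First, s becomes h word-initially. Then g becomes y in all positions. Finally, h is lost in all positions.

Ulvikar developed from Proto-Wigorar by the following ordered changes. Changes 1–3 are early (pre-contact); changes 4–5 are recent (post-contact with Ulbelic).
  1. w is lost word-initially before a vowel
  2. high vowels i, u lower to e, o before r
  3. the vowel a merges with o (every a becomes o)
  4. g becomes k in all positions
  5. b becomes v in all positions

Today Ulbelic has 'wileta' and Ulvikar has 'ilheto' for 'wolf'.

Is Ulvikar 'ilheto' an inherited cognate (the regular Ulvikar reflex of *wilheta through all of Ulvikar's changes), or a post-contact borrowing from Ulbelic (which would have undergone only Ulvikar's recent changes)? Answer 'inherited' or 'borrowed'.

If inherited, *wilheta would pass through all of Ulvikar's changes:
Ulvikar: start from *wilheta.
  rule 1 (glide loss): wilheta → ilheta
  rule 2: no change — ilheta
  rule 3 (vowel merger): ilheta → ilheto
  rule 4: no change — ilheto
  rule 5: no change — ilheto
  ⇒ Ulvikar ilheto
If borrowed from Ulbelic 'wileta' after the early changes, it would undergo only the recent ones:
  rule 4 (unconditioned shift): no change (wileta)
  rule 5 (unconditioned shift): no change (wileta)
  ⇒ as a loan: wileta
Ulvikar 'ilheto' matches the inherited outcome exactly, so it is an inherited cognate, not a loan.

inherited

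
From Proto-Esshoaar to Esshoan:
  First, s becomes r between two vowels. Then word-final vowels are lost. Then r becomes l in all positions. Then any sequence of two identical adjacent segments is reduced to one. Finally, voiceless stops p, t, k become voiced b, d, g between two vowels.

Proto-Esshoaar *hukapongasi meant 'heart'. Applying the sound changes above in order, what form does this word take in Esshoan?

hugabongal

Esshoan: start from *hukapongasi.
  rule 1 (rhotacism): hukapongasi → hukapongari
  rule 2 (apocope): hukapongari → hukapongar
  rule 3 (unconditioned shift): hukapongar → hukapongal
  rule 4: no change — hukapongal
  rule 5 (intervocalic voicing): hukapongal → hugabongal
  ⇒ Esshoan hugabongal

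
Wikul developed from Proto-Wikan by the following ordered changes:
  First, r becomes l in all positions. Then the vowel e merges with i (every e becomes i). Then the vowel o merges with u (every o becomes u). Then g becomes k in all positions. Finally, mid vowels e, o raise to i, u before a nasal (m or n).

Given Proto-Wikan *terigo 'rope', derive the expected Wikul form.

tiliku

Wikul: start from *terigo.
  rule 1 (unconditioned shift): terigo → teligo
  rule 2 (vowel merger): teligo → tiligo
  rule 3 (vowel merger): tiligo → tiligu
  rule 4 (unconditioned shift): tiligu → tiliku
  rule 5: no change — tiliku
  ⇒ Wikul tiliku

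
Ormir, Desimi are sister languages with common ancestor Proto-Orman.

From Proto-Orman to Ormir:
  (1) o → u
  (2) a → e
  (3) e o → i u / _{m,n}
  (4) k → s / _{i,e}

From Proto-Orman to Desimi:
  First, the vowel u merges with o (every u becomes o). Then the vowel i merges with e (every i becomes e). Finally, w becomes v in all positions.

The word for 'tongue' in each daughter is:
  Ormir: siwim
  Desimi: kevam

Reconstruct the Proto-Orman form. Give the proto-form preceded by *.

*kiwam

Position 4: Ormir has i, Desimi has a. Desimi preserves a here (none of its changes turn any other segment into a), so the proto-segment is *a.
Position 1: Ormir has s, Desimi has k. Desimi preserves k here (none of its changes turn any other segment into k), so the proto-segment is *k.
Position 3: Ormir has w, Desimi has v. Ormir preserves w here (none of its changes turn any other segment into w), so the proto-segment is *w.
This points to *kiwam. Verify forward in each daughter:
Ormir: start from *kiwam.
  rule 1: no change — kiwam
  rule 2 (vowel merger): kiwam → kiwem
  rule 3 (pre-nasal raising): kiwem → kiwim
  rule 4 (palatalisation): kiwim → siwim
  ⇒ Ormir siwim
Desimi: *kiwam > kewam > kevam  (by vowel merger, unconditioned shift)
Only *kiwam yields all of Ormir siwim, Desimi kevam.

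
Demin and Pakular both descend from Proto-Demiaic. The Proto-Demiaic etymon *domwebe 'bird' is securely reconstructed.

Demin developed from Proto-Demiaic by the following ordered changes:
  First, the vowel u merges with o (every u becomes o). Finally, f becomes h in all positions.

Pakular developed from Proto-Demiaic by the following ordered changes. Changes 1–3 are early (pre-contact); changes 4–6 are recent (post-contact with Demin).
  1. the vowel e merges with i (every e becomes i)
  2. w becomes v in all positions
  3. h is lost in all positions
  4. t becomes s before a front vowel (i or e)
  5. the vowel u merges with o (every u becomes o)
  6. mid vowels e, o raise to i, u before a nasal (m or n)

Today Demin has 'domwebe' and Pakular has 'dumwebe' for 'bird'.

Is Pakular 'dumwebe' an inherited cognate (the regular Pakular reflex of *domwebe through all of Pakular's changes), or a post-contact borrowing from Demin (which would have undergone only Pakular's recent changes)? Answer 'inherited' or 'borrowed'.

If inherited, *domwebe would pass through all of Pakular's changes:
Pakular: *domwebe > domwibi > domvibi > dumvibi  (by vowel merger, unconditioned shift, pre-nasal raising)
If borrowed from Demin 'domwebe' after the early changes, it would undergo only the recent ones:
  rule 4 (palatalisation): no change (domwebe)
  rule 5 (vowel merger): no change (domwebe)
  rule 6 (pre-nasal raising): domwebe → dumwebe
  ⇒ as a loan: dumwebe
Pakular 'dumwebe' matches the loan outcome 'dumwebe', not the inherited 'dumvibi' — it skipped the early Pakular changes, so it was borrowed from Demin.

borrowed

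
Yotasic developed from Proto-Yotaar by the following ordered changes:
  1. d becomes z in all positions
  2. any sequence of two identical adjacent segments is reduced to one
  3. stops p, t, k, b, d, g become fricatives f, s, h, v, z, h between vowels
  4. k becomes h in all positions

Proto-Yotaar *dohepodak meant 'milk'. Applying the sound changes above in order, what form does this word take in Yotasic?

Yotasic: start from *dohepodak.
  rule 1 (unconditioned shift): dohepodak → zohepozak
  rule 2: no change — zohepozak
  rule 3 (intervocalic lenition): zohepozak → zohefozak
  rule 4 (unconditioned shift): zohefozak → zohefozah
  ⇒ Yotasic zohefozah

zohefozah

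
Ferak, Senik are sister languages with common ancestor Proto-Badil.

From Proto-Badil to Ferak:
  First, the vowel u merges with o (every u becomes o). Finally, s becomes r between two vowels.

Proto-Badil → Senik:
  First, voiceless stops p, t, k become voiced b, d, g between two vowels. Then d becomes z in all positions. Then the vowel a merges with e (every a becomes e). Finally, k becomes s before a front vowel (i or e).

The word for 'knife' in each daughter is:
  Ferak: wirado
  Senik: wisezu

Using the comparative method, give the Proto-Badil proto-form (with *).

*wisadu

Position 3: Ferak has r, Senik has s. Taking the neighbouring segments as reconstructed: Ferak r could go back to *s or *r; Senik s can only go back to *s — the one source consistent with every daughter is *s.
Position 6: Ferak has o, Senik has u. Senik preserves u here (none of its changes turn any other segment into u), so the proto-segment is *u.
This points to *wisadu. Verify forward in each daughter:
Ferak: *wisadu > wisado > wirado  (by vowel merger, rhotacism)
Senik: *wisadu > wisazu > wisezu  (by unconditioned shift, vowel merger)
No other proto-form is consistent with every reflex, so the reconstruction is *wisadu.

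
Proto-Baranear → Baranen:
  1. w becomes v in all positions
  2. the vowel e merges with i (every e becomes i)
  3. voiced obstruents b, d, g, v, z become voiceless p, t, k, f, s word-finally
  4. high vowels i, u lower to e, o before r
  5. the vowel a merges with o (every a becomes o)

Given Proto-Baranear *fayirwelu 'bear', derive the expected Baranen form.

Baranen: start from *fayirwelu.
  rule 1 (unconditioned shift): fayirwelu → fayirvelu
  rule 2 (vowel merger): fayirvelu → fayirvilu
  rule 3: no change — fayirvilu
  rule 4 (pre-rhotic lowering): fayirvilu → fayervilu
  rule 5 (vowel merger): fayervilu → foyervilu
  ⇒ Baranen foyervilu

foyervilu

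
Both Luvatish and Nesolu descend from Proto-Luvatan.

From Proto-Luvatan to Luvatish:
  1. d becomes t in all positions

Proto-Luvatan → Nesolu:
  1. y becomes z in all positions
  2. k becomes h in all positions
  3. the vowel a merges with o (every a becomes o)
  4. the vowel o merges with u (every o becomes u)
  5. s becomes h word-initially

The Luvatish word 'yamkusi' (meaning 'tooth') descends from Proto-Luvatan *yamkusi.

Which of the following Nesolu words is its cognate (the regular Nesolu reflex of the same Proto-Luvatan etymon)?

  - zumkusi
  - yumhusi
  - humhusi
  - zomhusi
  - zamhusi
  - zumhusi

zumhusi

Nesolu: *yamkusi > zamkusi > zamhusi > zomhusi > zumhusi  (by unconditioned shift, unconditioned shift, vowel merger, vowel merger)
The other candidates each miss or misapply at least one Nesolu change.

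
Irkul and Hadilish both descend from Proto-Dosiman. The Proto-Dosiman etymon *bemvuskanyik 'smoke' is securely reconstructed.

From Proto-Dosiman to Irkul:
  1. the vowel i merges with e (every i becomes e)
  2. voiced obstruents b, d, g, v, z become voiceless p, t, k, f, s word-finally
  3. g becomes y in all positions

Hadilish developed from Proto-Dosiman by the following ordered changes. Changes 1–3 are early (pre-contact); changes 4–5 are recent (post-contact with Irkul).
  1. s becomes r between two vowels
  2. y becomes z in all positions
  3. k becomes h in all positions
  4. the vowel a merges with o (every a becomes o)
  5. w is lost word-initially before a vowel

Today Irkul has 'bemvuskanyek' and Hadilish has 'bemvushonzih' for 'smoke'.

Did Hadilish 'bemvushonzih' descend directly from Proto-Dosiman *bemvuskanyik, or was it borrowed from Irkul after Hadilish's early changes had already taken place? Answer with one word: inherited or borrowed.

inherited

If inherited, *bemvuskanyik would pass through all of Hadilish's changes:
Hadilish: *bemvuskanyik
  bemvuskanyik (rule 1 does not apply)
  bemvuskanyik → bemvuskanzik   [unconditioned shift]
  bemvuskanzik → bemvushanzih   [unconditioned shift]
  bemvushanzih → bemvushonzih   [vowel merger]
  bemvushonzih (rule 5 does not apply)
  giving Hadilish bemvushonzih.
If borrowed from Irkul 'bemvuskanyek' after the early changes, it would undergo only the recent ones:
  rule 4 (vowel merger): bemvuskanyek → bemvuskonyek
  rule 5 (glide loss): no change (bemvuskonyek)
  ⇒ as a loan: bemvuskonyek
Hadilish 'bemvushonzih' matches the inherited outcome exactly, so it is an inherited cognate, not a loan.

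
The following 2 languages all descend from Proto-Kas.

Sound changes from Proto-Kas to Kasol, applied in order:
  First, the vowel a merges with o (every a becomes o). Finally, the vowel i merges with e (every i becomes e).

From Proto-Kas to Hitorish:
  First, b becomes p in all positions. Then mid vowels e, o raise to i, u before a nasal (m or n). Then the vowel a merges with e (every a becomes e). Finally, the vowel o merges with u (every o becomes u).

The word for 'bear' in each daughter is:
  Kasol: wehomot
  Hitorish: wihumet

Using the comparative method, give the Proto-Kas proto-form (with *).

*wihomat

Position 4: Kasol has o, Hitorish has u. Taking the neighbouring segments as reconstructed: Kasol o could go back to *a or *o; Hitorish u could go back to *o or *u — the one source consistent with every daughter is *o.
Position 6: Kasol has o, Hitorish has e. Taking the neighbouring segments as reconstructed: Kasol o could go back to *a or *o; Hitorish e could go back to *a or *e — the one source consistent with every daughter is *a.
This points to *wihomat. Verify forward in each daughter:
Kasol: *wihomat > wihomot > wehomot  (by vowel merger, vowel merger)
Hitorish: *wihomat > wihumat > wihumet  (by pre-nasal raising, vowel merger)
Only *wihomat yields all of Kasol wehomot, Hitorish wihumet.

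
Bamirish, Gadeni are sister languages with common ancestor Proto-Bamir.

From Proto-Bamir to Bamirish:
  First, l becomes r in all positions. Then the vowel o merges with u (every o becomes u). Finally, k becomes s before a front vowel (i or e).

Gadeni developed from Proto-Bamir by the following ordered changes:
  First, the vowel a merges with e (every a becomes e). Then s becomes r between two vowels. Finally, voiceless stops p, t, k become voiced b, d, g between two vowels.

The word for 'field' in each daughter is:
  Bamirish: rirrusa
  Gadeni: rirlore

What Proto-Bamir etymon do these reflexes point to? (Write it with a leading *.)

Position 7: Bamirish has a, Gadeni has e. Bamirish preserves a here (none of its changes turn any other segment into a), so the proto-segment is *a.
Position 6: Bamirish has s, Gadeni has r. Taking the neighbouring segments as reconstructed: Bamirish s can only go back to *s; Gadeni r could go back to *s or *r — the one source consistent with every daughter is *s.
Continuing position by position gives *rirlosa; check it forward:
Bamirish: *rirlosa > rirrosa > rirrusa  (by unconditioned shift, vowel merger)
Gadeni: *rirlosa
  rirlosa → rirlose   [vowel merger]
  rirlose → rirlore   [rhotacism]
  rirlore (rule 3 does not apply)
  giving Gadeni rirlore.
Only *rirlosa yields all of Bamirish rirrusa, Gadeni rirlore.

*rirlosa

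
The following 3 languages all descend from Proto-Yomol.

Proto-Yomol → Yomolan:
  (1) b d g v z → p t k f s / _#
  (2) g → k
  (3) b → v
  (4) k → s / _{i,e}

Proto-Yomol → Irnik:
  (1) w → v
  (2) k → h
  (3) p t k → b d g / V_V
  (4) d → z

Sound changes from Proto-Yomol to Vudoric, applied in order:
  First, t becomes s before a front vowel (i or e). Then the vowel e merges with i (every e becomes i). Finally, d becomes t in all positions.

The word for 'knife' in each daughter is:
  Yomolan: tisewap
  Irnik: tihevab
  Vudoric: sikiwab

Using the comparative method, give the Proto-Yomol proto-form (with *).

*tikewab

Position 4: Yomolan has e, Irnik has e, Vudoric has i. Yomolan preserves e here (none of its changes turn any other segment into e), so the proto-segment is *e.
Position 3: Yomolan has s, Irnik has h, Vudoric has k. Vudoric preserves k here (none of its changes turn any other segment into k), so the proto-segment is *k.
Continuing position by position gives *tikewab; check it forward:
Yomolan: start from *tikewab.
  rule 1 (final devoicing): tikewab → tikewap
  rule 2: no change — tikewap
  rule 3: no change — tikewap
  rule 4 (palatalisation): tikewap → tisewap
  ⇒ Yomolan tisewap
Irnik: start from *tikewab.
  rule 1 (unconditioned shift): tikewab → tikevab
  rule 2 (unconditioned shift): tikevab → tihevab
  rule 3: no change — tihevab
  rule 4: no change — tihevab
  ⇒ Irnik tihevab
Vudoric: *tikewab
  tikewab → sikewab   [palatalisation]
  sikewab → sikiwab   [vowel merger]
  sikiwab (rule 3 does not apply)
  giving Vudoric sikiwab.
Only *tikewab yields all of Yomolan tisewap, Irnik tihevab, Vudoric sikiwab.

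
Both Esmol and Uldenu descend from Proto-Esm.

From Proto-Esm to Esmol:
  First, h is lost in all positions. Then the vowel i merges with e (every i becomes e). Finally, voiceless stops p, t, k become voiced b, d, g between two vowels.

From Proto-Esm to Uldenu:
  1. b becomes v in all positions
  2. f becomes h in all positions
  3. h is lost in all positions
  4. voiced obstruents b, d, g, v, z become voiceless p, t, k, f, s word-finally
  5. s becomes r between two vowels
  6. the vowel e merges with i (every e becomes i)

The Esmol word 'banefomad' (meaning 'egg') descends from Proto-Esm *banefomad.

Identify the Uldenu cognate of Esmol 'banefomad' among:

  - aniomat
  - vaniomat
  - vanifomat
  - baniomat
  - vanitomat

Uldenu: *banefomad > vanefomad > vanehomad > vaneomad > vaneomat > vaniomat  (by unconditioned shift, unconditioned shift, h-loss, final devoicing, vowel merger)
The other candidates each miss or misapply at least one Uldenu change.

vaniomat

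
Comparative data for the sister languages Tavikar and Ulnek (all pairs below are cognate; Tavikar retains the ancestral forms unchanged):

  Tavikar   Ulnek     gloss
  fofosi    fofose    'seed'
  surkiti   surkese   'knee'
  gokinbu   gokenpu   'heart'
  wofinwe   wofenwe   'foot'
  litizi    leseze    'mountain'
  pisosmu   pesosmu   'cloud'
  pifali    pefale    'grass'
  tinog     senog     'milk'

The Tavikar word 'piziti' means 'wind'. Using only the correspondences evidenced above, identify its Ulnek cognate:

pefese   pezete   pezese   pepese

surkiti ~ surkese, litizi ~ leseze — Tavikar i corresponds to Ulnek e after a consonant, before a consonant other than r, m, n, p, b, f, v.
surkiti ~ surkese, litizi ~ leseze — Tavikar t corresponds to Ulnek s between vowels (before a front vowel).
fofosi ~ fofose, surkiti ~ surkese — Tavikar i corresponds to Ulnek e word-finally.
Applying these to Tavikar 'piziti':
  piziti → peziti   (i→e after a consonant, before a consonant other than r, m, n, p, b, f, v)
  peziti → pezeti   (i→e after a consonant, before a consonant other than r, m, n, p, b, f, v)
  pezeti → pezesi   (t→s between vowels (before a front vowel))
  pezesi → pezese   (i→e word-finally)
So the Ulnek cognate is 'pezese'.

pezese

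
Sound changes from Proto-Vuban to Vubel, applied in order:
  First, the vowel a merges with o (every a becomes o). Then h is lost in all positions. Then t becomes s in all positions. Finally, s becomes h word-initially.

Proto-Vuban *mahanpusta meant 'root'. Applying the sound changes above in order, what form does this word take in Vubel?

moonpusso

Vubel: *mahanpusta > mohonpusto > moonpusto > moonpusso  (by vowel merger, h-loss, unconditioned shift)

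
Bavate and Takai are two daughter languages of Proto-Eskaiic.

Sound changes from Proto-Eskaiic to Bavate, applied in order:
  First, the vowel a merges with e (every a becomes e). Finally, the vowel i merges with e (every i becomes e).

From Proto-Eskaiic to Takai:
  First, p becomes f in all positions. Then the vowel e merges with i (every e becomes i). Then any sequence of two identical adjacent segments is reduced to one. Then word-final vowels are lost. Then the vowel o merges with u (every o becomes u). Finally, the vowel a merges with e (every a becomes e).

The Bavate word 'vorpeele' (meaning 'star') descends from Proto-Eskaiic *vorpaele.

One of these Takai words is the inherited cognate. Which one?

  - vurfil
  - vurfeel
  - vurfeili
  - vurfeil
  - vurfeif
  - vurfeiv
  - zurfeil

Takai: *vorpaele
  vorpaele → vorfaele   [unconditioned shift]
  vorfaele → vorfaili   [vowel merger]
  vorfaili (rule 3 does not apply)
  vorfaili → vorfail   [apocope]
  vorfail → vurfail   [vowel merger]
  vurfail → vurfeil   [vowel merger]
  giving Takai vurfeil.
Among the options, 'vurfeil' alone shows every Takai change applied in order.

vurfeil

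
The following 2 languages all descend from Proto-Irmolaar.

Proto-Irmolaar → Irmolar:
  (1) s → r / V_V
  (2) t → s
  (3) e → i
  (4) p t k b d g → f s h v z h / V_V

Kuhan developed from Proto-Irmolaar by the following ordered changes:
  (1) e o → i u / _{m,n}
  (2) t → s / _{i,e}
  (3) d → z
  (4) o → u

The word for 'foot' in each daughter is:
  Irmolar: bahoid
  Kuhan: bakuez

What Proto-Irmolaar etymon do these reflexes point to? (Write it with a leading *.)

Position 4: Irmolar has o, Kuhan has u. Irmolar preserves o here (none of its changes turn any other segment into o), so the proto-segment is *o.
Position 5: Irmolar has i, Kuhan has e. Kuhan preserves e here (none of its changes turn any other segment into e), so the proto-segment is *e.
Continuing position by position gives *bakoed; check it forward:
Irmolar: *bakoed > bakoid > bahoid  (by vowel merger, intervocalic lenition)
Kuhan: start from *bakoed.
  rule 1: no change — bakoed
  rule 2: no change — bakoed
  rule 3 (unconditioned shift): bakoed → bakoez
  rule 4 (vowel merger): bakoez → bakuez
  ⇒ Kuhan bakuez
Only *bakoed yields all of Irmolar bahoid, Kuhan bakuez.

*bakoed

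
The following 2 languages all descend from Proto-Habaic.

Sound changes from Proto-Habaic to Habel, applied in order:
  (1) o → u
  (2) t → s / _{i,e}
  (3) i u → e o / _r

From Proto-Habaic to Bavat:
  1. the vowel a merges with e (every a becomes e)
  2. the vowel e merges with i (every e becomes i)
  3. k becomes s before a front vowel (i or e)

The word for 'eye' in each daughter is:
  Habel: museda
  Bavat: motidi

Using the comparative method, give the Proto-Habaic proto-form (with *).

*moteda

Position 3: Habel has s, Bavat has t. Bavat preserves t here (none of its changes turn any other segment into t), so the proto-segment is *t.
Position 2: Habel has u, Bavat has o. Bavat preserves o here (none of its changes turn any other segment into o), so the proto-segment is *o.
This points to *moteda. Verify forward in each daughter:
Habel: *moteda
  moteda → muteda   [vowel merger]
  muteda → museda   [palatalisation]
  museda (rule 3 does not apply)
  giving Habel museda.
Bavat: *moteda
  moteda → motede   [vowel merger]
  motede → motidi   [vowel merger]
  motidi (rule 3 does not apply)
  giving Bavat motidi.
*moteda is the unique common source.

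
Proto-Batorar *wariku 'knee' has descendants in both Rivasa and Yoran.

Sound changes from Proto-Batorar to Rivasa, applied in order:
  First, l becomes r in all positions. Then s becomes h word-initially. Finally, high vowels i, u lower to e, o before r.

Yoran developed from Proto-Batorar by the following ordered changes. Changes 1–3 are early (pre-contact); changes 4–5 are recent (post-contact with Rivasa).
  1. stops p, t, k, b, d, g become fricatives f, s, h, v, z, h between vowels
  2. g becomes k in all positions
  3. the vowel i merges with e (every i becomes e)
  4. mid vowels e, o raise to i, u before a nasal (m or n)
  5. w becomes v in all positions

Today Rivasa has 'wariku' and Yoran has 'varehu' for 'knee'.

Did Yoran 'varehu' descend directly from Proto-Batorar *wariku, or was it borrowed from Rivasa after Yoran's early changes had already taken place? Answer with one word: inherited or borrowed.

inherited

If inherited, *wariku would pass through all of Yoran's changes:
Yoran: *wariku
  wariku → warihu   [intervocalic lenition]
  warihu (rule 2 does not apply)
  warihu → warehu   [vowel merger]
  warehu (rule 4 does not apply)
  warehu → varehu   [unconditioned shift]
  giving Yoran varehu.
If borrowed from Rivasa 'wariku' after the early changes, it would undergo only the recent ones:
  rule 4 (pre-nasal raising): no change (wariku)
  rule 5 (unconditioned shift): wariku → variku
  ⇒ as a loan: variku
Yoran 'varehu' matches the inherited outcome exactly, so it is an inherited cognate, not a loan.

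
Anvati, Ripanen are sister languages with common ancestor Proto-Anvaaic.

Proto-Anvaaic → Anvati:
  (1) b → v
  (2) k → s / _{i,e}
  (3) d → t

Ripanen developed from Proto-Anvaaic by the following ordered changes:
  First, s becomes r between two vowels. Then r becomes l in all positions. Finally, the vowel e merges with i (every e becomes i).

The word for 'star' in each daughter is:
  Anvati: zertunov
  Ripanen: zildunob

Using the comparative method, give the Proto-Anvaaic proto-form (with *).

*zerdunob

Position 8: Anvati has v, Ripanen has b. Ripanen preserves b here (none of its changes turn any other segment into b), so the proto-segment is *b.
Position 4: Anvati has t, Ripanen has d. Ripanen preserves d here (none of its changes turn any other segment into d), so the proto-segment is *d.
Continuing position by position gives *zerdunob; check it forward:
Anvati: *zerdunob > zerdunov > zertunov  (by unconditioned shift, unconditioned shift)
Ripanen: *zerdunob > zeldunob > zildunob  (by unconditioned shift, vowel merger)
Only *zerdunob yields all of Anvati zertunov, Ripanen zildunob.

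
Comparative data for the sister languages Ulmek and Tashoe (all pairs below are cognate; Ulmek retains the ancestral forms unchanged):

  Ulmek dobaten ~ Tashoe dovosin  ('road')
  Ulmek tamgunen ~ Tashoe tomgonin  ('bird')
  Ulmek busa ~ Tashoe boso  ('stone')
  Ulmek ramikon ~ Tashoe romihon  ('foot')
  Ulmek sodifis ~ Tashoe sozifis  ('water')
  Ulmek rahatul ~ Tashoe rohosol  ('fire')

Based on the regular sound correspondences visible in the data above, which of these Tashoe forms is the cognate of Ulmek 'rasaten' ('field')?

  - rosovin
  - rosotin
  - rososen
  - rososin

dobaten ~ dovosin, rahatul ~ rohosol — Ulmek a corresponds to Tashoe o after a consonant, before a consonant other than r, m, n, p, b, f, v.
dobaten ~ dovosin — Ulmek t corresponds to Tashoe s between vowels (before a front vowel).
dobaten ~ dovosin, tamgunen ~ tomgonin — Ulmek e corresponds to Tashoe i after a consonant, before a nasal.
Applying these to Ulmek 'rasaten':
  rasaten → rosaten   (a→o after a consonant, before a consonant other than r, m, n, p, b, f, v)
  rosaten → rosoten   (a→o after a consonant, before a consonant other than r, m, n, p, b, f, v)
  rosoten → rososen   (t→s between vowels (before a front vowel))
  rososen → rososin   (e→i after a consonant, before a nasal)
So the Tashoe cognate is 'rososin'.

rososin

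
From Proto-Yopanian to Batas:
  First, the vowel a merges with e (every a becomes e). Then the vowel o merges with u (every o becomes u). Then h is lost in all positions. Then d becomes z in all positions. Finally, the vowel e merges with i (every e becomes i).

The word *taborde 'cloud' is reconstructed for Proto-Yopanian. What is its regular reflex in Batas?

tiburzi

Batas: *taborde > teborde > teburde > teburze > tiburzi  (by vowel merger, vowel merger, unconditioned shift, vowel merger)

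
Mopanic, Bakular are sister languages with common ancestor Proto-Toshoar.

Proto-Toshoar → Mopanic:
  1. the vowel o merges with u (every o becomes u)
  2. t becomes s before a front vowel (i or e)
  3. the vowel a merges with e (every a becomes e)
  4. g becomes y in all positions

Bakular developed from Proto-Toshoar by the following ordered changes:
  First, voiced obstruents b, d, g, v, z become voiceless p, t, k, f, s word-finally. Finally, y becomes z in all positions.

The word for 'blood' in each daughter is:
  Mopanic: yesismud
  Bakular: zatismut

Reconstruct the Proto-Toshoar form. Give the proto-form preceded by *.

Position 2: Mopanic has e, Bakular has a. Bakular preserves a here (none of its changes turn any other segment into a), so the proto-segment is *a.
Position 3: Mopanic has s, Bakular has t. Taking the neighbouring segments as reconstructed: Mopanic s could go back to *t or *s; Bakular t can only go back to *t — the one source consistent with every daughter is *t.
Position 1: Mopanic has y, Bakular has z. Taking the neighbouring segments as reconstructed: Mopanic y could go back to *g or *y; Bakular z could go back to *z or *y — the one source consistent with every daughter is *y.
This points to *yatismud. Verify forward in each daughter:
Mopanic: *yatismud
  yatismud (rule 1 does not apply)
  yatismud → yasismud   [palatalisation]
  yasismud → yesismud   [vowel merger]
  yesismud (rule 4 does not apply)
  giving Mopanic yesismud.
Bakular: start from *yatismud.
  rule 1 (final devoicing): yatismud → yatismut
  rule 2 (unconditioned shift): yatismut → zatismut
  ⇒ Bakular zatismut
*yatismud is the unique common source.

*yatismud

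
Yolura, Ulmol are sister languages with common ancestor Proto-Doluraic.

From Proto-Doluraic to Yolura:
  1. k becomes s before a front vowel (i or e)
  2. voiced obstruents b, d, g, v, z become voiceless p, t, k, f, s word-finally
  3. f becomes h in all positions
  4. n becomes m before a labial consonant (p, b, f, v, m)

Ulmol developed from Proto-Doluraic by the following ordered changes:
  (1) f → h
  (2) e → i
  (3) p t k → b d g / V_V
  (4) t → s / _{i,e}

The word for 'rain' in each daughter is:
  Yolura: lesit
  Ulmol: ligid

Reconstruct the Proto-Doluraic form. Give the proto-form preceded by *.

*lekid

Position 5: Yolura has t, Ulmol has d. Taking the neighbouring segments as reconstructed: Yolura t could go back to *t or *d; Ulmol d can only go back to *d — the one source consistent with every daughter is *d.
Position 2: Yolura has e, Ulmol has i. Yolura preserves e here (none of its changes turn any other segment into e), so the proto-segment is *e.
This points to *lekid. Verify forward in each daughter:
Yolura: *lekid > lesid > lesit  (by palatalisation, final devoicing)
Ulmol: *lekid > likid > ligid  (by vowel merger, intervocalic voicing)
*lekid is the unique common source.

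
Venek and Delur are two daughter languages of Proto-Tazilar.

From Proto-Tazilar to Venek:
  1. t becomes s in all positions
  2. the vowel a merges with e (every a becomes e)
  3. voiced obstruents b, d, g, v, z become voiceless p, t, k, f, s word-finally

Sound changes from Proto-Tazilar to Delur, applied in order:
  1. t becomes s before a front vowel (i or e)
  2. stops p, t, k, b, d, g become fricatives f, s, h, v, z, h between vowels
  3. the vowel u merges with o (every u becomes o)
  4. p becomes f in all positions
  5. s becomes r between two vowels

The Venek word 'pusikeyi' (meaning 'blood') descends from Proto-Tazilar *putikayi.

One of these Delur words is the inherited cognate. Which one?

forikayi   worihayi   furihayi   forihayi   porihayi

forihayi

Delur: *putikayi > pusikayi > pusihayi > posihayi > fosihayi > forihayi  (by palatalisation, intervocalic lenition, vowel merger, unconditioned shift, rhotacism)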